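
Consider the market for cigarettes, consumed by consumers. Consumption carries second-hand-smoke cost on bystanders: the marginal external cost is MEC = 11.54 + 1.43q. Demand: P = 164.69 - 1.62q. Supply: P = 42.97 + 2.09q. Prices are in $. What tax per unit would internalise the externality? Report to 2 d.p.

tax = $42.19 per unit

Social marginal benefit = demand − MEC = 153.15 - 3.05q.
Set SMB = MC: 153.15 - 3.05q = 42.97 + 2.09q → q* = 21.4358.
The Pigouvian tax equals MEC at q*: 11.54 + 1.43×21.4358 = 42.1932.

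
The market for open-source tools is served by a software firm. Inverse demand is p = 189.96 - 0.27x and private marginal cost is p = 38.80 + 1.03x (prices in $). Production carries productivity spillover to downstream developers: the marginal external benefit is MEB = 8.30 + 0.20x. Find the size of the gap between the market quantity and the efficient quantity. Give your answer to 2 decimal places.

28.69 units

Market equilibrium (private): 38.80 + 1.03x = 189.96 - 0.27x → x_m = 116.2769.
Social marginal cost = private MC − MEB = 30.50 + 0.83x.
Set SMC = demand: 30.50 + 0.83x = 189.96 - 0.27x → x* = 144.9636.
Gap = |116.2769 − 144.9636| = 28.6867.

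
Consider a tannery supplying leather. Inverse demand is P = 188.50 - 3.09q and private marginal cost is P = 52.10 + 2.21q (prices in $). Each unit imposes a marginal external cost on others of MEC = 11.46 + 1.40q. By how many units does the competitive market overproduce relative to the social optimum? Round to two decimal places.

7.09 units

Market equilibrium (private): 52.10 + 2.21q = 188.50 - 3.09q → q_m = 25.7358.
Social marginal cost = private MC + MEC = 63.56 + 3.61q.
Set SMC = demand: 63.56 + 3.61q = 188.50 - 3.09q → q* = 18.6478.
Gap = |25.7358 − 18.6478| = 7.0880.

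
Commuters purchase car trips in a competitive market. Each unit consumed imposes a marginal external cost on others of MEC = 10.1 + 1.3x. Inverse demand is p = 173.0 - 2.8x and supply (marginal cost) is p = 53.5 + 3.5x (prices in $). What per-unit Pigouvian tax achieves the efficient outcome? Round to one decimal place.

tax = $28.8 per unit

Social marginal benefit = demand − MEC = 162.9 - 4.1x.
Set SMB = MC: 162.9 - 4.1x = 53.5 + 3.5x → x* = 14.3947.
The Pigouvian tax equals MEC at x*: 10.1 + 1.3×14.3947 = 28.8131.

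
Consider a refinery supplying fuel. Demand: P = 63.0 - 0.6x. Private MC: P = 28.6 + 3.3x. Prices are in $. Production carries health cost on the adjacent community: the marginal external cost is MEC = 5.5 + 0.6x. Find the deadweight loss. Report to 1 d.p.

DWL = $12.9

Market equilibrium (private): 28.6 + 3.3x = 63.0 - 0.6x → x_m = 8.8205.
Social marginal cost = private MC + MEC = 34.1 + 3.9x.
Set SMC = demand: 34.1 + 3.9x = 63.0 - 0.6x → x* = 6.4222.
Between x* and x_m the wedge SMC − demand runs linearly from 0 to MEC(x_m), so the loss is a triangle.
DWL = ½ × 2.3983 × 10.7923 = 12.9416.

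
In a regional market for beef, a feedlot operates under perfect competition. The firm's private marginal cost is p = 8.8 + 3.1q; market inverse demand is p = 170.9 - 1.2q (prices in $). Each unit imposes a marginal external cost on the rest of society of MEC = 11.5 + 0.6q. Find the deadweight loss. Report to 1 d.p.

DWL = $118.8

Market equilibrium (private): 8.8 + 3.1q = 170.9 - 1.2q → q_m = 37.6977.
Social marginal cost = private MC + MEC = 20.3 + 3.7q.
Set SMC = demand: 20.3 + 3.7q = 170.9 - 1.2q → q* = 30.7347.
The loss is the area between SMC and demand from q* to q_m; with linear curves that's a triangle of height MEC(q_m).
DWL = ½ × 6.9630 × 34.1186 = 118.7839.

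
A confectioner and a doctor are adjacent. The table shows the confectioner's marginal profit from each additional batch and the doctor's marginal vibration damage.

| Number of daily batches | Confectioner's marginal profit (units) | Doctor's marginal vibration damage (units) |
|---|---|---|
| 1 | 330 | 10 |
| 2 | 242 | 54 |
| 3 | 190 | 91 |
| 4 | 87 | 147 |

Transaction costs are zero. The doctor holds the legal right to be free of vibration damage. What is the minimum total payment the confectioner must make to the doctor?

Efficient level: marginal profit ≥ marginal vibration damage through level 3, so k* = 3.
With the doctor holding the right, the confectioner must at least compensate total damage at k*: 10 + 54 + 91 = 155.

155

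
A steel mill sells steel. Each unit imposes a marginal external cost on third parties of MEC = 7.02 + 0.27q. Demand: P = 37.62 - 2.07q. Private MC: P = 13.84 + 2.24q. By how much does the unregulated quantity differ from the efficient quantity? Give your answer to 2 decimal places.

1.86 units

Market equilibrium (private): 13.84 + 2.24q = 37.62 - 2.07q → q_m = 5.5174.
Social marginal cost = private MC + MEC = 20.86 + 2.51q.
Set SMC = demand: 20.86 + 2.51q = 37.62 - 2.07q → q* = 3.6594.
Gap = |5.5174 − 3.6594| = 1.8580.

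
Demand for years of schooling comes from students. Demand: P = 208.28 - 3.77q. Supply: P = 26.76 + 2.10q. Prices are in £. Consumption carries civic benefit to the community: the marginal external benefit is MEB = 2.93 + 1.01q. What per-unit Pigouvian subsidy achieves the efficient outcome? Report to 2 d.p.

subsidy = £41.26 per unit

Social marginal benefit = demand + MEB = 211.21 - 2.76q.
Set SMB = MC: 211.21 - 2.76q = 26.76 + 2.10q → q* = 37.9527.
The Pigouvian subsidy equals MEB at q*: 2.93 + 1.01×37.9527 = 41.2622.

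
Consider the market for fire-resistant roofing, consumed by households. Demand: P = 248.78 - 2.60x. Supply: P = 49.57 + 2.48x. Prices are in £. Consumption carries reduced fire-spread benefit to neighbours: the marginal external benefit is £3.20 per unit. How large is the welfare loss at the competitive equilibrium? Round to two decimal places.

DWL = £1.01

Market equilibrium (private): 49.57 + 2.48x = 248.78 - 2.60x → x_m = 39.2146.
Social marginal benefit = demand + MEB = 251.98 - 2.60x.
Set SMB = MC: 251.98 - 2.60x = 49.57 + 2.48x → x* = 39.8445.
The loss is the area between SMB and MC from x* to x_m; with linear curves that's a triangle of height MEB(x_m).
DWL = ½ × 0.6299 × 3.2000 = 1.0078.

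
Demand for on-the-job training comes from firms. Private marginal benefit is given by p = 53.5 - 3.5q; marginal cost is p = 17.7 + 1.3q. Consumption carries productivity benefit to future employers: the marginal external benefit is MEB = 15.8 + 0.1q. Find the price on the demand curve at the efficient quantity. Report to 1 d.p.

P = 15.1

Social marginal benefit = demand + MEB = 69.3 - 3.4q.
Set SMB = MC: 69.3 - 3.4q = 17.7 + 1.3q → q* = 10.9787.
Consumer price on the demand curve at q*: 53.5 − 3.5×10.9787 = 15.0746.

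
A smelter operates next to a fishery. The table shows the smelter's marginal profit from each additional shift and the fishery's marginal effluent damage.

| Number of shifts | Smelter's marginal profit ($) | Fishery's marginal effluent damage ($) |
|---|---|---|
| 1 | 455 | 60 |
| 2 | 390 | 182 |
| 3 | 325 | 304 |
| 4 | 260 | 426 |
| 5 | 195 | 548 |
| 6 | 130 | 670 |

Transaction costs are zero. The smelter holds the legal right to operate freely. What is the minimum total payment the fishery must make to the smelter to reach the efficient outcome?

Left alone the smelter would choose level 6 (marginal profit stays positive).
Efficient level: k* = 3 (marginal profit ≥ marginal effluent damage through 3).
The fishery must at least cover the smelter's forgone profit from cutting 6→3: 260 + 195 + 130 = 585.

$585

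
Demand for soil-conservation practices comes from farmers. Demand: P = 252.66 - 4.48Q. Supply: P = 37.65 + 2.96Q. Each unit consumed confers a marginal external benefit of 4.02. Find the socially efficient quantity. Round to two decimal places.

Social marginal benefit = demand + MEB = 256.68 - 4.48Q.
Set SMB = MC: 256.68 - 4.48Q = 37.65 + 2.96Q → Q* = 29.4395.

Q* = 29.44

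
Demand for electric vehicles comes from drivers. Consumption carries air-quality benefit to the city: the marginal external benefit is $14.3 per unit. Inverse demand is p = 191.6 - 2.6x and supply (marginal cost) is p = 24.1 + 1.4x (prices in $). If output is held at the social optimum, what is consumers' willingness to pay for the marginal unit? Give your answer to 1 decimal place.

P = $73.4

Social marginal benefit = demand + MEB = 205.9 - 2.6x.
Set SMB = MC: 205.9 - 2.6x = 24.1 + 1.4x → x* = 45.4500.
Consumer price on the demand curve at x*: 191.6 − 2.6×45.4500 = 73.4300.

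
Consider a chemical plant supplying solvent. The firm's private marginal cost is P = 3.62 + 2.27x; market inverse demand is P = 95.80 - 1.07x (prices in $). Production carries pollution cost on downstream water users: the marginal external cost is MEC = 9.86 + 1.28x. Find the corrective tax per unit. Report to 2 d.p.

tax = $32.67 per unit

Social marginal cost = private MC + MEC = 13.48 + 3.55x.
Set SMC = demand: 13.48 + 3.55x = 95.80 - 1.07x → x* = 17.8182.
The Pigouvian tax equals MEC at x*: 9.86 + 1.28×17.8182 = 32.6673.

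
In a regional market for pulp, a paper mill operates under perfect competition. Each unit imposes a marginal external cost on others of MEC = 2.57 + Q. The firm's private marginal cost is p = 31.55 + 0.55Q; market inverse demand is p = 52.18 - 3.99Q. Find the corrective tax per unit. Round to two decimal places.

Social marginal cost = private MC + MEC = 34.12 + 1.55Q.
Set SMC = demand: 34.12 + 1.55Q = 52.18 - 3.99Q → Q* = 3.2599.
The Pigouvian tax equals MEC at Q*: 2.57 + 1.00×3.2599 = 5.8299.

tax = 5.83 per unit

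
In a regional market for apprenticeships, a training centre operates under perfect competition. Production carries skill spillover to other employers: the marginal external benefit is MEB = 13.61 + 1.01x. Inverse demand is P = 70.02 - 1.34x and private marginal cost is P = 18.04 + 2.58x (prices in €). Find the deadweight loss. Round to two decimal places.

DWL = €125.28

Market equilibrium (private): 18.04 + 2.58x = 70.02 - 1.34x → x_m = 13.2602.
Social marginal cost = private MC − MEB = 4.43 + 1.57x.
Set SMC = demand: 4.43 + 1.57x = 70.02 - 1.34x → x* = 22.5395.
Height of the DWL triangle at x_m is demand(x_m) − SMC(x_m) = MEB(x_m) = 27.0028.
DWL = ½ × 9.2793 × 27.0028 = 125.2835.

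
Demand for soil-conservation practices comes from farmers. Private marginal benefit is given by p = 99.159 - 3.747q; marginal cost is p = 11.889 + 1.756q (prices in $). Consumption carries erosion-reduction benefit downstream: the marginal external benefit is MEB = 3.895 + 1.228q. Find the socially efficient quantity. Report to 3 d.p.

Social marginal benefit = demand + MEB = 103.054 - 2.519q.
Set SMB = MC: 103.054 - 2.519q = 11.889 + 1.756q → q* = 21.3251.

q* = 21.325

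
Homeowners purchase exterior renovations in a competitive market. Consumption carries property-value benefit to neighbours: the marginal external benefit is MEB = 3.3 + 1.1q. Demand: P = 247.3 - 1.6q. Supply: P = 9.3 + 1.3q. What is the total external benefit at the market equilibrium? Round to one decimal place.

3975.3

Market equilibrium (private): 9.3 + 1.3q = 247.3 - 1.6q → q_m = 82.0690.
Total external benefit = ∫₀^{q_m} (3.3 + 1.1q) dq = 3.3×82.0690 + ½×1.1×82.0690² = 3975.2541.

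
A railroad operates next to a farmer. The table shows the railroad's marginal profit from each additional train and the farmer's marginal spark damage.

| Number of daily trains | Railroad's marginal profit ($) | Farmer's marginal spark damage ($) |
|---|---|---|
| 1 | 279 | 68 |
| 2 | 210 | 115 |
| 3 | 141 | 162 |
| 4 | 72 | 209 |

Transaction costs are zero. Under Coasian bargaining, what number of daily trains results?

2

Bargaining reaches the level where marginal profit last exceeds marginal spark damage.
That holds through level 2 (210 ≥ 115) but not at 3 (141 < 162).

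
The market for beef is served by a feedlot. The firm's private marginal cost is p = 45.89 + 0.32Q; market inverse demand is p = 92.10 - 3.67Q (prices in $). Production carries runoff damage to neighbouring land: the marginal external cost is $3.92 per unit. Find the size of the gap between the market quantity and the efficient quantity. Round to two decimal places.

0.98 units

Market equilibrium (private): 45.89 + 0.32Q = 92.10 - 3.67Q → Q_m = 11.5815.
Social marginal cost = private MC + MEC = 49.81 + 0.32Q.
Set SMC = demand: 49.81 + 0.32Q = 92.10 - 3.67Q → Q* = 10.5990.
Gap = |11.5815 − 10.5990| = 0.9825.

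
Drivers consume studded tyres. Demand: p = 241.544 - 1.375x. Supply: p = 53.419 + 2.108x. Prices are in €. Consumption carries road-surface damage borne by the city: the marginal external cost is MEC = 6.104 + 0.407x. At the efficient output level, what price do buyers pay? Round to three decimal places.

Social marginal benefit = demand − MEC = 235.440 - 1.782x.
Set SMB = MC: 235.440 - 1.782x = 53.419 + 2.108x → x* = 46.7920.
Consumer price on the demand curve at x*: 241.544 − 1.375×46.7920 = 177.2050.

P = €177.205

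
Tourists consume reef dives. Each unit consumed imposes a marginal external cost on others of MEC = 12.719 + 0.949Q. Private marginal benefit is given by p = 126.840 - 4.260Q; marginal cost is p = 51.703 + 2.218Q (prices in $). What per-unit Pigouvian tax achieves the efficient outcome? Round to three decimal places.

Social marginal benefit = demand − MEC = 114.121 - 5.209Q.
Set SMB = MC: 114.121 - 5.209Q = 51.703 + 2.218Q → Q* = 8.4042.
The Pigouvian tax equals MEC at Q*: 12.719 + 0.949×8.4042 = 20.6946.

tax = $20.695 per unit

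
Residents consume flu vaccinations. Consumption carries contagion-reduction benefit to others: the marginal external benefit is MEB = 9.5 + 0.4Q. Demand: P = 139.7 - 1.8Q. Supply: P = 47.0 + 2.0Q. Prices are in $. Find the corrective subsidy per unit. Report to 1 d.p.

subsidy = $21.5 per unit

Social marginal benefit = demand + MEB = 149.2 - 1.4Q.
Set SMB = MC: 149.2 - 1.4Q = 47.0 + 2.0Q → Q* = 30.0588.
The Pigouvian subsidy equals MEB at Q*: 9.5 + 0.4×30.0588 = 21.5235.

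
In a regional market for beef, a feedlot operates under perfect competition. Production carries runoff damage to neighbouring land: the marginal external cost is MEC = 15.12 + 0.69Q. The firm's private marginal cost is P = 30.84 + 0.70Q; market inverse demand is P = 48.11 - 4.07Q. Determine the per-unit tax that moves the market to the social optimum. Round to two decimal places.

tax = 15.39 per unit

Social marginal cost = private MC + MEC = 45.96 + 1.39Q.
Set SMC = demand: 45.96 + 1.39Q = 48.11 - 4.07Q → Q* = 0.3938.
The Pigouvian tax equals MEC at Q*: 15.12 + 0.69×0.3938 = 15.3917.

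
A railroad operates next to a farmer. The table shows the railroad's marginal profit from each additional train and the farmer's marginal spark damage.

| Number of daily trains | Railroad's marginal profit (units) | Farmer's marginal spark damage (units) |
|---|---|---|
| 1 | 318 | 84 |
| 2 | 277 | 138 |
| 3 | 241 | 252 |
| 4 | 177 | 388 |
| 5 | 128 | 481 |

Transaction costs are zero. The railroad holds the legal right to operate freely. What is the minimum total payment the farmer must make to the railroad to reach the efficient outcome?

Left alone the railroad would choose level 5 (marginal profit stays positive).
Efficient level: k* = 2 (marginal profit ≥ marginal spark damage through 2).
The farmer must at least cover the railroad's forgone profit from cutting 5→2: 241 + 177 + 128 = 546.

546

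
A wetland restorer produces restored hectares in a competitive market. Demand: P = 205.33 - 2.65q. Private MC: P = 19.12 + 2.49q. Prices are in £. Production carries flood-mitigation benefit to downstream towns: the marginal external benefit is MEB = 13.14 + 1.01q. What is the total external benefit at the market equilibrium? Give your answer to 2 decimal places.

Market equilibrium (private): 19.12 + 2.49q = 205.33 - 2.65q → q_m = 36.2276.
Total external benefit = ∫₀^{q_m} (13.14 + 1.01q) dq = 13.14×36.2276 + ½×1.01×36.2276² = 1138.8124.

£1138.81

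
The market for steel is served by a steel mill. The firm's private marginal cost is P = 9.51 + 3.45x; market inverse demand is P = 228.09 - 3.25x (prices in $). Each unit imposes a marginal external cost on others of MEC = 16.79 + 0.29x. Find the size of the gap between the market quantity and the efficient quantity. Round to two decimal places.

3.76 units

Market equilibrium (private): 9.51 + 3.45x = 228.09 - 3.25x → x_m = 32.6239.
Social marginal cost = private MC + MEC = 26.30 + 3.74x.
Set SMC = demand: 26.30 + 3.74x = 228.09 - 3.25x → x* = 28.8684.
Gap = |32.6239 − 28.8684| = 3.7555.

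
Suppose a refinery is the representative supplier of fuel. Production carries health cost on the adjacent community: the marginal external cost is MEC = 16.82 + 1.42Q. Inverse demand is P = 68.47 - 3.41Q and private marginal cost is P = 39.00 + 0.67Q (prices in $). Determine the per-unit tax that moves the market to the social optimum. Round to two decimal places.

tax = $20.09 per unit

Social marginal cost = private MC + MEC = 55.82 + 2.09Q.
Set SMC = demand: 55.82 + 2.09Q = 68.47 - 3.41Q → Q* = 2.3000.
The Pigouvian tax equals MEC at Q*: 16.82 + 1.42×2.3000 = 20.0860.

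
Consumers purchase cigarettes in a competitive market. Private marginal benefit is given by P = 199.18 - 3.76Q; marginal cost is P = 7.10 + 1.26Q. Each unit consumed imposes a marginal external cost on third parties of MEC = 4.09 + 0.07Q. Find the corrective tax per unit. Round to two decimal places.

tax = 6.68 per unit

Social marginal benefit = demand − MEC = 195.09 - 3.83Q.
Set SMB = MC: 195.09 - 3.83Q = 7.10 + 1.26Q → Q* = 36.9332.
The Pigouvian tax equals MEC at Q*: 4.09 + 0.07×36.9332 = 6.6753.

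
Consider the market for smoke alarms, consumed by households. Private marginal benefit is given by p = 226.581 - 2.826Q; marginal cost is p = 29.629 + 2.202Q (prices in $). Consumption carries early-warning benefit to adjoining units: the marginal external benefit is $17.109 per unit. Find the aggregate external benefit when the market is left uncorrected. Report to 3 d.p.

$670.177

Market equilibrium (private): 29.629 + 2.202Q = 226.581 - 2.826Q → Q_m = 39.1710.
Total external benefit = MEB × Q_m = 17.109 × 39.1710 = 670.1766.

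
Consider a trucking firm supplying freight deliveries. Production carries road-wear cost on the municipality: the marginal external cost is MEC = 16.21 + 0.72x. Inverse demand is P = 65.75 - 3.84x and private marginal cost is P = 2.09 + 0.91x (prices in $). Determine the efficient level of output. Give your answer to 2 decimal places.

x* = 8.67

Social marginal cost = private MC + MEC = 18.30 + 1.63x.
Set SMC = demand: 18.30 + 1.63x = 65.75 - 3.84x → x* = 8.6746.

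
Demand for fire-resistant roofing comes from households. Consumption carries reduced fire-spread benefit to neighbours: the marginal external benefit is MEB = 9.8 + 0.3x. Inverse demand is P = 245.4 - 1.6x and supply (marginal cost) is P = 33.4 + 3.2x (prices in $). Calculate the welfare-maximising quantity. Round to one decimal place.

Social marginal benefit = demand + MEB = 255.2 - 1.3x.
Set SMB = MC: 255.2 - 1.3x = 33.4 + 3.2x → x* = 49.2889.

x* = 49.3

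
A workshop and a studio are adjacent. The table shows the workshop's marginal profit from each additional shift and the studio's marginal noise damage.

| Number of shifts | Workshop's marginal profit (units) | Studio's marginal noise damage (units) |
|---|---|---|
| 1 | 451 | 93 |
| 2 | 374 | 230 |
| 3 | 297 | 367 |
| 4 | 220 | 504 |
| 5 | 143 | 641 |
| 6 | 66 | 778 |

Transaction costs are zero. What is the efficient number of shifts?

Bargaining reaches the level where marginal profit last exceeds marginal noise damage.
That holds through level 2 (374 ≥ 230) but not at 3 (297 < 367).

2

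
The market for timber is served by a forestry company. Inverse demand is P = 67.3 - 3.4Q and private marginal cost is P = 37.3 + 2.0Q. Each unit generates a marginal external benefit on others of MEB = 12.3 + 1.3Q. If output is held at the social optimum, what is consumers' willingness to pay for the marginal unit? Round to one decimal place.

P = 32.2

Social marginal cost = private MC − MEB = 25.0 + 0.7Q.
Set SMC = demand: 25.0 + 0.7Q = 67.3 - 3.4Q → Q* = 10.3171.
Consumer price on the demand curve at Q*: 67.3 − 3.4×10.3171 = 32.2219.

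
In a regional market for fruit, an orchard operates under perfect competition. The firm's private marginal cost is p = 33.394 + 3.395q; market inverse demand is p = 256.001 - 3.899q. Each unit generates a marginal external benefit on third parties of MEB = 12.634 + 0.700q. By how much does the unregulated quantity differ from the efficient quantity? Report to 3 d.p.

5.156 units

Market equilibrium (private): 33.394 + 3.395q = 256.001 - 3.899q → q_m = 30.5192.
Social marginal cost = private MC − MEB = 20.760 + 2.695q.
Set SMC = demand: 20.760 + 2.695q = 256.001 - 3.899q → q* = 35.6750.
Gap = |30.5192 − 35.6750| = 5.1558.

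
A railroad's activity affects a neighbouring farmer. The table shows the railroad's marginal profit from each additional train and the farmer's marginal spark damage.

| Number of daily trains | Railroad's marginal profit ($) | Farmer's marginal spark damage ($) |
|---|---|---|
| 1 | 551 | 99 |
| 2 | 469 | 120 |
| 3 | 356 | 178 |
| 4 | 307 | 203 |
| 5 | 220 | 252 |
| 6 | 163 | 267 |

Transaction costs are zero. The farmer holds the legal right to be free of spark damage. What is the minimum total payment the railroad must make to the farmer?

$600

Efficient level: marginal profit ≥ marginal spark damage through level 4, so k* = 4.
With the farmer holding the right, the railroad must at least compensate total damage at k*: 99 + 120 + 178 + 203 = 600.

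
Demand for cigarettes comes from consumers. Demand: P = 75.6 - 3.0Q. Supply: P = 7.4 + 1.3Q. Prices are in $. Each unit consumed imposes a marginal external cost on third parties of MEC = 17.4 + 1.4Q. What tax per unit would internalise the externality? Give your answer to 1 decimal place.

tax = $29.9 per unit

Social marginal benefit = demand − MEC = 58.2 - 4.4Q.
Set SMB = MC: 58.2 - 4.4Q = 7.4 + 1.3Q → Q* = 8.9123.
The Pigouvian tax equals MEC at Q*: 17.4 + 1.4×8.9123 = 29.8772.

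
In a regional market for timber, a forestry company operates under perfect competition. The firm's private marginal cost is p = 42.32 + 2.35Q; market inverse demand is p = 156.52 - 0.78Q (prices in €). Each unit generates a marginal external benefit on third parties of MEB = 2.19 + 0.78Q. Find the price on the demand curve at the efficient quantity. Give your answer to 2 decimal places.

P = €117.89

Social marginal cost = private MC − MEB = 40.13 + 1.57Q.
Set SMC = demand: 40.13 + 1.57Q = 156.52 - 0.78Q → Q* = 49.5277.
Consumer price on the demand curve at Q*: 156.52 − 0.78×49.5277 = 117.8884.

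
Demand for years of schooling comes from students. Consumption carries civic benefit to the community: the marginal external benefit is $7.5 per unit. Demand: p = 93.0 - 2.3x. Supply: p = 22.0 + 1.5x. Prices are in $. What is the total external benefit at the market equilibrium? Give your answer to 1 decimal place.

$140.1

Market equilibrium (private): 22.0 + 1.5x = 93.0 - 2.3x → x_m = 18.6842.
Total external benefit = MEB × x_m = 7.5 × 18.6842 = 140.1315.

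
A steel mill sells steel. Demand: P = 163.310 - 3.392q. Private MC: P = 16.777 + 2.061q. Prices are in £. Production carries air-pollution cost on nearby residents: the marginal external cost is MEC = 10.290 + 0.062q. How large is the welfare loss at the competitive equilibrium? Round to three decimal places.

Market equilibrium (private): 16.777 + 2.061q = 163.310 - 3.392q → q_m = 26.8720.
Social marginal cost = private MC + MEC = 27.067 + 2.123q.
Set SMC = demand: 27.067 + 2.123q = 163.310 - 3.392q → q* = 24.7041.
The loss is the area between SMC and demand from q* to q_m; with linear curves that's a triangle of height MEC(q_m).
DWL = ½ × 2.1679 × 11.9561 = 12.9598.

DWL = £12.960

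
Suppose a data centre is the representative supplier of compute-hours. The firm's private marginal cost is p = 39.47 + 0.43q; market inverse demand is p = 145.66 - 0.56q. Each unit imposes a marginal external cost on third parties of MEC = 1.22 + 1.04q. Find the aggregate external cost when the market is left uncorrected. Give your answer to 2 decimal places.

6113.60

Market equilibrium (private): 39.47 + 0.43q = 145.66 - 0.56q → q_m = 107.2626.
Total external cost = ∫₀^{q_m} (1.22 + 1.04q) dq = 1.22×107.2626 + ½×1.04×107.2626² = 6113.5984.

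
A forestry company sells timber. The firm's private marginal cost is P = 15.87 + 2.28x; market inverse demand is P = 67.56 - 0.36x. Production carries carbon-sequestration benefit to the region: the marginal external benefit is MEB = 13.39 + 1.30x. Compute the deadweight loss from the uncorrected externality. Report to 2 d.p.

Market equilibrium (private): 15.87 + 2.28x = 67.56 - 0.36x → x_m = 19.5795.
Social marginal cost = private MC − MEB = 2.48 + 0.98x.
Set SMC = demand: 2.48 + 0.98x = 67.56 - 0.36x → x* = 48.5672.
Between x* and x_m the wedge demand − SMC runs linearly from 0 to MEB(x_m), so the loss is a triangle.
DWL = ½ × 28.9877 × 38.8434 = 562.9904.

DWL = 562.99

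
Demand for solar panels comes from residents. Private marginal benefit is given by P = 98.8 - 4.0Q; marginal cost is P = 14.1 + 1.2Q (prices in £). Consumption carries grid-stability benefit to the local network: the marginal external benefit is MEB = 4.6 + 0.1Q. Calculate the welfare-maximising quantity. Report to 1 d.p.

Q* = 17.5

Social marginal benefit = demand + MEB = 103.4 - 3.9Q.
Set SMB = MC: 103.4 - 3.9Q = 14.1 + 1.2Q → Q* = 17.5098.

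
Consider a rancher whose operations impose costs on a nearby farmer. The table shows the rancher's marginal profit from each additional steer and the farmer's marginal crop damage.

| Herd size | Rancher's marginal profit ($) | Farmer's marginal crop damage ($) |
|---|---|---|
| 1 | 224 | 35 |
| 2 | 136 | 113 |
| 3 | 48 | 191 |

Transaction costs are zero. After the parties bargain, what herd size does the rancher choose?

Bargaining reaches the level where marginal profit last exceeds marginal crop damage.
That holds through level 2 (136 ≥ 113) but not at 3 (48 < 191).

2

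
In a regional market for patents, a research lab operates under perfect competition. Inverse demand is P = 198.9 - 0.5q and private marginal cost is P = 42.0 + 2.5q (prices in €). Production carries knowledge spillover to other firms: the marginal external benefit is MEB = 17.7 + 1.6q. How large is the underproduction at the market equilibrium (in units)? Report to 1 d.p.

Market equilibrium (private): 42.0 + 2.5q = 198.9 - 0.5q → q_m = 52.3000.
Social marginal cost = private MC − MEB = 24.3 + 0.9q.
Set SMC = demand: 24.3 + 0.9q = 198.9 - 0.5q → q* = 124.7143.
Gap = |52.3000 − 124.7143| = 72.4143.

72.4 units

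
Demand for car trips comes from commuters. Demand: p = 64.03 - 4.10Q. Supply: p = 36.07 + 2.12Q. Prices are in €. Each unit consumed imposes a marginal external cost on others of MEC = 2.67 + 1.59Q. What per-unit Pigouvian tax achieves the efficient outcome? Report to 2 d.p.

tax = €7.82 per unit

Social marginal benefit = demand − MEC = 61.36 - 5.69Q.
Set SMB = MC: 61.36 - 5.69Q = 36.07 + 2.12Q → Q* = 3.2382.
The Pigouvian tax equals MEC at Q*: 2.67 + 1.59×3.2382 = 7.8187.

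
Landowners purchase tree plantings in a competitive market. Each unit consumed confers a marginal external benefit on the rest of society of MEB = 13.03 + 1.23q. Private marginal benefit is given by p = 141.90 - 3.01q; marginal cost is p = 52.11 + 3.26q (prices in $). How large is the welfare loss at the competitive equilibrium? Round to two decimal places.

Market equilibrium (private): 52.11 + 3.26q = 141.90 - 3.01q → q_m = 14.3206.
Social marginal benefit = demand + MEB = 154.93 - 1.78q.
Set SMB = MC: 154.93 - 1.78q = 52.11 + 3.26q → q* = 20.4008.
The loss is the area between SMB and MC from q* to q_m; with linear curves that's a triangle of height MEB(q_m).
DWL = ½ × 6.0802 × 30.6443 = 93.1617.

DWL = $93.16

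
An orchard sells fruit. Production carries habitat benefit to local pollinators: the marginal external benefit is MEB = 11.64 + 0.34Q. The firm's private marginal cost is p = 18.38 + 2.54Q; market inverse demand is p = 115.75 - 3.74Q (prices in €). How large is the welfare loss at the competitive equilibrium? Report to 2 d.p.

Market equilibrium (private): 18.38 + 2.54Q = 115.75 - 3.74Q → Q_m = 15.5048.
Social marginal cost = private MC − MEB = 6.74 + 2.20Q.
Set SMC = demand: 6.74 + 2.20Q = 115.75 - 3.74Q → Q* = 18.3519.
Between Q* and Q_m the wedge demand − SMC runs linearly from 0 to MEB(Q_m), so the loss is a triangle.
DWL = ½ × 2.8471 × 16.9116 = 24.0745.

DWL = €24.07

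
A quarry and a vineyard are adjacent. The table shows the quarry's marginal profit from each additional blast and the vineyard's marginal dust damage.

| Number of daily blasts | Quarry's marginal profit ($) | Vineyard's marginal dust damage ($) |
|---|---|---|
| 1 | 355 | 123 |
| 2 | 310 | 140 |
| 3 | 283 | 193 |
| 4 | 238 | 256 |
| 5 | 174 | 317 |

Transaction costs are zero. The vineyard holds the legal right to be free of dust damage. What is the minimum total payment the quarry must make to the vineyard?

Efficient level: marginal profit ≥ marginal dust damage through level 3, so k* = 3.
With the vineyard holding the right, the quarry must at least compensate total damage at k*: 123 + 140 + 193 = 456.

$456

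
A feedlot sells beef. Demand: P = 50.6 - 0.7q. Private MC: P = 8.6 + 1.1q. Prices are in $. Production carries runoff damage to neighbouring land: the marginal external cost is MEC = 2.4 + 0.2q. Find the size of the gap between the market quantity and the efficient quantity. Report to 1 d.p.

Market equilibrium (private): 8.6 + 1.1q = 50.6 - 0.7q → q_m = 23.3333.
Social marginal cost = private MC + MEC = 11.0 + 1.3q.
Set SMC = demand: 11.0 + 1.3q = 50.6 - 0.7q → q* = 19.8000.
Gap = |23.3333 − 19.8000| = 3.5333.

3.5 units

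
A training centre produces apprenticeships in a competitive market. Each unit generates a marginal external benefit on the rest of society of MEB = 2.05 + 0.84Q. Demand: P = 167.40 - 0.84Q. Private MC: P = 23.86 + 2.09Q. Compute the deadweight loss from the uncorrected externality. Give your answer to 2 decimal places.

Market equilibrium (private): 23.86 + 2.09Q = 167.40 - 0.84Q → Q_m = 48.9898.
Social marginal cost = private MC − MEB = 21.81 + 1.25Q.
Set SMC = demand: 21.81 + 1.25Q = 167.40 - 0.84Q → Q* = 69.6603.
The loss is the area between SMC and demand from Q* to Q_m; with linear curves that's a triangle of height MEB(Q_m).
DWL = ½ × 20.6705 × 43.2014 = 446.4973.

DWL = 446.50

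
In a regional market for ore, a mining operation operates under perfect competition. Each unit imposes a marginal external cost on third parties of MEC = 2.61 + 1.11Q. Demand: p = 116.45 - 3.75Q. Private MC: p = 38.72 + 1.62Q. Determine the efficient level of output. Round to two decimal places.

Q* = 11.59

Social marginal cost = private MC + MEC = 41.33 + 2.73Q.
Set SMC = demand: 41.33 + 2.73Q = 116.45 - 3.75Q → Q* = 11.5926.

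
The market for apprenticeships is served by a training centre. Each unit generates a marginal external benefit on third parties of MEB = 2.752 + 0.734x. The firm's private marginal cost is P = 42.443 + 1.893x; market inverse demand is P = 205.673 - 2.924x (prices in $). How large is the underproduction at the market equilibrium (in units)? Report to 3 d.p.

Market equilibrium (private): 42.443 + 1.893x = 205.673 - 2.924x → x_m = 33.8862.
Social marginal cost = private MC − MEB = 39.691 + 1.159x.
Set SMC = demand: 39.691 + 1.159x = 205.673 - 2.924x → x* = 40.6520.
Gap = |33.8862 − 40.6520| = 6.7658.

6.766 units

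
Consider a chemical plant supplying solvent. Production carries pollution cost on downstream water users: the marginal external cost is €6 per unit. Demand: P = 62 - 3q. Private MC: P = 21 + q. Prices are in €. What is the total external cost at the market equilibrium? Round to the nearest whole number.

Market equilibrium (private): 21 + q = 62 - 3q → q_m = 10.2500.
Total external cost = MEC × q_m = 6 × 10.2500 = 61.5000.

€62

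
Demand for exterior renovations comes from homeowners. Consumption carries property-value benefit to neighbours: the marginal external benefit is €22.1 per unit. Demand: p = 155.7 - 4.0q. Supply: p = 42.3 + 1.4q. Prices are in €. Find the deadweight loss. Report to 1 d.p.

Market equilibrium (private): 42.3 + 1.4q = 155.7 - 4.0q → q_m = 21.0000.
Social marginal benefit = demand + MEB = 177.8 - 4.0q.
Set SMB = MC: 177.8 - 4.0q = 42.3 + 1.4q → q* = 25.0926.
The welfare-loss triangle has base |q_m − q*| and height MEB(q_m) (the vertical gap between SMB and MC is zero at q* and MEB at q_m).
DWL = ½ × 4.0926 × 22.1000 = 45.2232.

DWL = €45.2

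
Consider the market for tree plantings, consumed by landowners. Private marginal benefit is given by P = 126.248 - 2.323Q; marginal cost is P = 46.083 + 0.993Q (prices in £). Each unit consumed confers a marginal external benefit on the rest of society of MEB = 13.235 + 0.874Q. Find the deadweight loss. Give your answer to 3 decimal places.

DWL = £241.788

Market equilibrium (private): 46.083 + 0.993Q = 126.248 - 2.323Q → Q_m = 24.1752.
Social marginal benefit = demand + MEB = 139.483 - 1.449Q.
Set SMB = MC: 139.483 - 1.449Q = 46.083 + 0.993Q → Q* = 38.2473.
The loss is the area between SMB and MC from Q* to Q_m; with linear curves that's a triangle of height MEB(Q_m).
DWL = ½ × 14.0721 × 34.3641 = 241.7875.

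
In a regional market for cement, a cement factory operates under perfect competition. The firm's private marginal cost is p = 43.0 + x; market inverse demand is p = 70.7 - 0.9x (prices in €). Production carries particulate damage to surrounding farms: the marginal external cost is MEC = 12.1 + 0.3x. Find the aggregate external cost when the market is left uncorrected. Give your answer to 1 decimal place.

€208.3

Market equilibrium (private): 43.0 + x = 70.7 - 0.9x → x_m = 14.5789.
Total external cost = ∫₀^{x_m} (12.1 + 0.3x) dx = 12.1×14.5789 + ½×0.3×14.5789² = 208.2863.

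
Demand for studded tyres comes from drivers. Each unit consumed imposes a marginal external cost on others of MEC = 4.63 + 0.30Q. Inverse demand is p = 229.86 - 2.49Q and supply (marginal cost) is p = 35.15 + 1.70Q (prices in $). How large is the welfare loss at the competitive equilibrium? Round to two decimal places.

DWL = $38.41

Market equilibrium (private): 35.15 + 1.70Q = 229.86 - 2.49Q → Q_m = 46.4702.
Social marginal benefit = demand − MEC = 225.23 - 2.79Q.
Set SMB = MC: 225.23 - 2.79Q = 35.15 + 1.70Q → Q* = 42.3341.
The welfare-loss triangle has base |Q_m − Q*| and height MEC(Q_m) (the vertical gap between SMB and MC is zero at Q* and MEC at Q_m).
DWL = ½ × 4.1361 × 18.5711 = 38.4060.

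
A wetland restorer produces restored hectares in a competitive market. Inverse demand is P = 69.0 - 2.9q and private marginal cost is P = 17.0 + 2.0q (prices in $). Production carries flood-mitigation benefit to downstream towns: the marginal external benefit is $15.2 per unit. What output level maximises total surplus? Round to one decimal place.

Social marginal cost = private MC − MEB = 1.8 + 2.0q.
Set SMC = demand: 1.8 + 2.0q = 69.0 - 2.9q → q* = 13.7143.

q* = 13.7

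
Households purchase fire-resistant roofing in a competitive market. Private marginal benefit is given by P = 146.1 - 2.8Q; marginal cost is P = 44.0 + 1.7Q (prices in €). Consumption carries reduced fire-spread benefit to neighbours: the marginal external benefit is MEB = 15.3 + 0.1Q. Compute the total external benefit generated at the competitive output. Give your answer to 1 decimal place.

€372.9

Market equilibrium (private): 44.0 + 1.7Q = 146.1 - 2.8Q → Q_m = 22.6889.
Total external benefit = ∫₀^{Q_m} (15.3 + 0.1Q) dQ = 15.3×22.6889 + ½×0.1×22.6889² = 372.8795.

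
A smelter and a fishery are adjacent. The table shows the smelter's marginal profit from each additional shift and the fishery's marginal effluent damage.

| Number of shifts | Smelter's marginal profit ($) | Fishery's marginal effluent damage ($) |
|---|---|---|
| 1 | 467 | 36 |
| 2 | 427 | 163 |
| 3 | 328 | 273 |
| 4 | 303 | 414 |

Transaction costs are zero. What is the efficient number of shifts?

3

Bargaining reaches the level where marginal profit last exceeds marginal effluent damage.
That holds through level 3 (328 ≥ 273) but not at 4 (303 < 414).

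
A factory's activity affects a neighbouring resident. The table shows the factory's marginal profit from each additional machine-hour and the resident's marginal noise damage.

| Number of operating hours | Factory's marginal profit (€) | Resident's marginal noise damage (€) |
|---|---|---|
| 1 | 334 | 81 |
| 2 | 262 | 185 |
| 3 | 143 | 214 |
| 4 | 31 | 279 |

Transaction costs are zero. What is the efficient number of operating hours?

Bargaining reaches the level where marginal profit last exceeds marginal noise damage.
That holds through level 2 (262 ≥ 185) but not at 3 (143 < 214).

2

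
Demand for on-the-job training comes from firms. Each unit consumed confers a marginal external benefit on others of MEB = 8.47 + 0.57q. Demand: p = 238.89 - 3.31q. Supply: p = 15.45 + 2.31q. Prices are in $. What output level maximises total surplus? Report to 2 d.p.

Social marginal benefit = demand + MEB = 247.36 - 2.74q.
Set SMB = MC: 247.36 - 2.74q = 15.45 + 2.31q → q* = 45.9228.

q* = 45.92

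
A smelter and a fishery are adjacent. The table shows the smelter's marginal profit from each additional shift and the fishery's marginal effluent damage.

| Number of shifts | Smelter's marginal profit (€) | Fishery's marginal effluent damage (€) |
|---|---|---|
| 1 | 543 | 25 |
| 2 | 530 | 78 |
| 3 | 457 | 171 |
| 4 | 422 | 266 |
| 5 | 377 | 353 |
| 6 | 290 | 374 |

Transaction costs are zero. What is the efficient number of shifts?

5

Bargaining reaches the level where marginal profit last exceeds marginal effluent damage.
That holds through level 5 (377 ≥ 353) but not at 6 (290 < 374).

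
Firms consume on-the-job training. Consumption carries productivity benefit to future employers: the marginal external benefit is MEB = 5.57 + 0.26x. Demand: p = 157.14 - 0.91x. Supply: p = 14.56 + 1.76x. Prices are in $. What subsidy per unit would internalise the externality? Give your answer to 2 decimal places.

Social marginal benefit = demand + MEB = 162.71 - 0.65x.
Set SMB = MC: 162.71 - 0.65x = 14.56 + 1.76x → x* = 61.4730.
The Pigouvian subsidy equals MEB at x*: 5.57 + 0.26×61.4730 = 21.5530.

subsidy = $21.55 per unit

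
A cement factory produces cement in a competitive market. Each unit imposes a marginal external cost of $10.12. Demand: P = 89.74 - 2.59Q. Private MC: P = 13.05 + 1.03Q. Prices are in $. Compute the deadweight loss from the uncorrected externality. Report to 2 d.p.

DWL = $14.15

Market equilibrium (private): 13.05 + 1.03Q = 89.74 - 2.59Q → Q_m = 21.1851.
Social marginal cost = private MC + MEC = 23.17 + 1.03Q.
Set SMC = demand: 23.17 + 1.03Q = 89.74 - 2.59Q → Q* = 18.3895.
Between Q* and Q_m the wedge SMC − demand runs linearly from 0 to MEC(Q_m), so the loss is a triangle.
DWL = ½ × 2.7956 × 10.1200 = 14.1457.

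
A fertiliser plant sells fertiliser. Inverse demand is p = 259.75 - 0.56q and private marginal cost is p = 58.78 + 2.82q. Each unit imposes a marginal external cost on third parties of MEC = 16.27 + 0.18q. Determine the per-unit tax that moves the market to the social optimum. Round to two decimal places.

tax = 25.61 per unit

Social marginal cost = private MC + MEC = 75.05 + 3.00q.
Set SMC = demand: 75.05 + 3.00q = 259.75 - 0.56q → q* = 51.8820.
The Pigouvian tax equals MEC at q*: 16.27 + 0.18×51.8820 = 25.6088.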